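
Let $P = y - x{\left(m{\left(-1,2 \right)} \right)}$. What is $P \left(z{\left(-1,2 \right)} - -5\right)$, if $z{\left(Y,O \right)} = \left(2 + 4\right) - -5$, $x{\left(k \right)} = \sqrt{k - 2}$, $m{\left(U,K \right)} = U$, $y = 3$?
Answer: $48 - 16 i \sqrt{3} \approx 48.0 - 27.713 i$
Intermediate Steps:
$x{\left(k \right)} = \sqrt{-2 + k}$
$z{\left(Y,O \right)} = 11$ ($z{\left(Y,O \right)} = 6 + 5 = 11$)
$P = 3 - i \sqrt{3}$ ($P = 3 - \sqrt{-2 - 1} = 3 - \sqrt{-3} = 3 - i \sqrt{3} \approx 3.0 - 1.732 i$)
$P \left(z{\left(-1,2 \right)} - -5\right) = \left(3 - i \sqrt{3}\right) \left(11 - -5\right) = \left(3 - i \sqrt{3}\right) \left(11 + 5\right) = \left(3 - i \sqrt{3}\right) 16 = 48 - 16 i \sqrt{3}$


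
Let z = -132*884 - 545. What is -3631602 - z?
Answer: -3514369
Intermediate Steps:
z = -117233 (z = -116688 - 545 = -117233)
-3631602 - z = -3631602 - 1*(-117233) = -3631602 + 117233 = -3514369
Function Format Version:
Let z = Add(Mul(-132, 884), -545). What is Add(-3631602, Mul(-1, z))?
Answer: -3514369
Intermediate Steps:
z = -117233 (z = Add(-116688, -545) = -117233)
Add(-3631602, Mul(-1, z)) = Add(-3631602, Mul(-1, -117233)) = Add(-3631602, 117233) = -3514369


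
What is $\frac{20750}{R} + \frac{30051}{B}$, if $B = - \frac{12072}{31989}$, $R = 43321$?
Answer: $- \frac{13881429714973}{174323704} \approx -79630.0$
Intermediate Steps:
$B = - \frac{4024}{10663}$ ($B = \left(-12072\right) \frac{1}{31989} = - \frac{4024}{10663} \approx -0.37738$)
$\frac{20750}{R} + \frac{30051}{B} = \frac{20750}{43321} + \frac{30051}{- \frac{4024}{10663}} = 20750 \cdot \frac{1}{43321} + 30051 \left(- \frac{10663}{4024}\right) = \frac{20750}{43321} - \frac{320433813}{4024} = - \frac{13881429714973}{174323704}$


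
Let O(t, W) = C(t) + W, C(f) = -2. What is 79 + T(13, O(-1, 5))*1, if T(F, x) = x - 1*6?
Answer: 76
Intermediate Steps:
O(t, W) = -2 + W
T(F, x) = -6 + x (T(F, x) = x - 6 = -6 + x)
79 + T(13, O(-1, 5))*1 = 79 + (-6 + (-2 + 5))*1 = 79 + (-6 + 3)*1 = 79 - 3*1 = 79 - 3 = 76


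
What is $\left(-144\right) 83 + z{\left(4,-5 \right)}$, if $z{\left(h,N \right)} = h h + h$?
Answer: $-11932$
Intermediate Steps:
$z{\left(h,N \right)} = h + h^{2}$ ($z{\left(h,N \right)} = h^{2} + h = h + h^{2}$)
$\left(-144\right) 83 + z{\left(4,-5 \right)} = \left(-144\right) 83 + 4 \left(1 + 4\right) = -11952 + 4 \cdot 5 = -11952 + 20 = -11932$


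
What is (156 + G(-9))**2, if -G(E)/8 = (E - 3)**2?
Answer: 992016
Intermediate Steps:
G(E) = -8*(-3 + E)**2 (G(E) = -8*(E - 3)**2 = -8*(-3 + E)**2)
(156 + G(-9))**2 = (156 - 8*(-3 - 9)**2)**2 = (156 - 8*(-12)**2)**2 = (156 - 8*144)**2 = (156 - 1152)**2 = (-996)**2 = 992016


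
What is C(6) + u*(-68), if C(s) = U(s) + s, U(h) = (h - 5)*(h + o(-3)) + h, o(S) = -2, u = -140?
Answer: 9536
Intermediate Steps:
U(h) = h + (-5 + h)*(-2 + h) (U(h) = (h - 5)*(h - 2) + h = (-5 + h)*(-2 + h) + h = h + (-5 + h)*(-2 + h))
C(s) = 10 + s**2 - 5*s (C(s) = (10 + s**2 - 6*s) + s = 10 + s**2 - 5*s)
C(6) + u*(-68) = (10 + 6**2 - 5*6) - 140*(-68) = (10 + 36 - 30) + 9520 = 16 + 9520 = 9536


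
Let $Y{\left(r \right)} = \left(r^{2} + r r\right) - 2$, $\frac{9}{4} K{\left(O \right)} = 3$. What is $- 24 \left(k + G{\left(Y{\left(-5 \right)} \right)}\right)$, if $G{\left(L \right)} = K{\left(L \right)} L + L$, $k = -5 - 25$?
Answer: $-1968$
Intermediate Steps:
$K{\left(O \right)} = \frac{4}{3}$ ($K{\left(O \right)} = \frac{4}{9} \cdot 3 = \frac{4}{3}$)
$Y{\left(r \right)} = -2 + 2 r^{2}$ ($Y{\left(r \right)} = \left(r^{2} + r^{2}\right) - 2 = 2 r^{2} - 2 = -2 + 2 r^{2}$)
$k = -30$
$G{\left(L \right)} = \frac{7 L}{3}$ ($G{\left(L \right)} = \frac{4 L}{3} + L = \frac{7 L}{3}$)
$- 24 \left(k + G{\left(Y{\left(-5 \right)} \right)}\right) = - 24 \left(-30 + \frac{7 \left(-2 + 2 \left(-5\right)^{2}\right)}{3}\right) = - 24 \left(-30 + \frac{7 \left(-2 + 2 \cdot 25\right)}{3}\right) = - 24 \left(-30 + \frac{7 \left(-2 + 50\right)}{3}\right) = - 24 \left(-30 + \frac{7}{3} \cdot 48\right) = - 24 \left(-30 + 112\right) = \left(-24\right) 82 = -1968$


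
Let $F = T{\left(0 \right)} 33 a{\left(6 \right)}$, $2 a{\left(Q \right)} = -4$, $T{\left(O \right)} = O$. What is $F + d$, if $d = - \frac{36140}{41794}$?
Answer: $- \frac{18070}{20897} \approx -0.86472$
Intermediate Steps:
$a{\left(Q \right)} = -2$ ($a{\left(Q \right)} = \frac{1}{2} \left(-4\right) = -2$)
$d = - \frac{18070}{20897}$ ($d = \left(-36140\right) \frac{1}{41794} = - \frac{18070}{20897} \approx -0.86472$)
$F = 0$ ($F = 0 \cdot 33 \left(-2\right) = 0 \left(-2\right) = 0$)
$F + d = 0 - \frac{18070}{20897} = - \frac{18070}{20897}$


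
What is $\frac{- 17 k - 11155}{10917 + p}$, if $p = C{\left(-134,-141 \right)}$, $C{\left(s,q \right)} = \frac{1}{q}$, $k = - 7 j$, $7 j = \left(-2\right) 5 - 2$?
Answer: $- \frac{1601619}{1539296} \approx -1.0405$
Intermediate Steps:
$j = - \frac{12}{7}$ ($j = \frac{\left(-2\right) 5 - 2}{7} = \frac{-10 - 2}{7} = \frac{1}{7} \left(-12\right) = - \frac{12}{7} \approx -1.7143$)
$k = 12$ ($k = \left(-7\right) \left(- \frac{12}{7}\right) = 12$)
$p = - \frac{1}{141}$ ($p = \frac{1}{-141} = - \frac{1}{141} \approx -0.0070922$)
$\frac{- 17 k - 11155}{10917 + p} = \frac{\left(-17\right) 12 - 11155}{10917 - \frac{1}{141}} = \frac{-204 - 11155}{\frac{1539296}{141}} = \left(-11359\right) \frac{141}{1539296} = - \frac{1601619}{1539296}$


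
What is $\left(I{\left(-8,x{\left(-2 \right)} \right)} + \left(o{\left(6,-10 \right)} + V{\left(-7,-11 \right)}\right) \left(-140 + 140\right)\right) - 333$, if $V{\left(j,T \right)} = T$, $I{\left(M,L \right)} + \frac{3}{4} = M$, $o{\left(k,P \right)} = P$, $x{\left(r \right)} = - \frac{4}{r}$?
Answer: $- \frac{1367}{4} \approx -341.75$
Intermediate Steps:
$I{\left(M,L \right)} = - \frac{3}{4} + M$
$\left(I{\left(-8,x{\left(-2 \right)} \right)} + \left(o{\left(6,-10 \right)} + V{\left(-7,-11 \right)}\right) \left(-140 + 140\right)\right) - 333 = \left(\left(- \frac{3}{4} - 8\right) + \left(-10 - 11\right) \left(-140 + 140\right)\right) - 333 = \left(- \frac{35}{4} - 0\right) - 333 = \left(- \frac{35}{4} + 0\right) - 333 = - \frac{35}{4} - 333 = - \frac{1367}{4}$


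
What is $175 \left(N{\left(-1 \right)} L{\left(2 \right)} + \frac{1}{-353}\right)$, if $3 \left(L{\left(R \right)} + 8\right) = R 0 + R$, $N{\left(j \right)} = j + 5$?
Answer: $- \frac{5436725}{1059} \approx -5133.8$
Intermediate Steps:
$N{\left(j \right)} = 5 + j$
$L{\left(R \right)} = -8 + \frac{R}{3}$ ($L{\left(R \right)} = -8 + \frac{R 0 + R}{3} = -8 + \frac{0 + R}{3} = -8 + \frac{R}{3}$)
$175 \left(N{\left(-1 \right)} L{\left(2 \right)} + \frac{1}{-353}\right) = 175 \left(\left(5 - 1\right) \left(-8 + \frac{1}{3} \cdot 2\right) + \frac{1}{-353}\right) = 175 \left(4 \left(-8 + \frac{2}{3}\right) - \frac{1}{353}\right) = 175 \left(4 \left(- \frac{22}{3}\right) - \frac{1}{353}\right) = 175 \left(- \frac{88}{3} - \frac{1}{353}\right) = 175 \left(- \frac{31067}{1059}\right) = - \frac{5436725}{1059}$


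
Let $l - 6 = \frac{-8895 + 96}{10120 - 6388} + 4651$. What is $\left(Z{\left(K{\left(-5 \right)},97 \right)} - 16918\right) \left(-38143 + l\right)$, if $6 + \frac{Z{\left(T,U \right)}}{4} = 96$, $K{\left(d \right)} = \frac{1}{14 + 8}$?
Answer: $\frac{344899141243}{622} \approx 5.545 \cdot 10^{8}$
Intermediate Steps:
$K{\left(d \right)} = \frac{1}{22}$
$Z{\left(T,U \right)} = 360$ ($Z{\left(T,U \right)} = -24 + 4 \cdot 96 = -24 + 384 = 360$)
$l = \frac{5790375}{1244}$ ($l = 6 + \left(\frac{-8895 + 96}{10120 - 6388} + 4651\right) = 6 + \left(- \frac{8799}{3732} + 4651\right) = 6 + \left(\left(-8799\right) \frac{1}{3732} + 4651\right) = 6 + \left(- \frac{2933}{1244} + 4651\right) = 6 + \frac{5782911}{1244} = \frac{5790375}{1244} \approx 4654.6$)
$\left(Z{\left(K{\left(-5 \right)},97 \right)} - 16918\right) \left(-38143 + l\right) = \left(360 - 16918\right) \left(-38143 + \frac{5790375}{1244}\right) = \left(-16558\right) \left(- \frac{41659517}{1244}\right) = \frac{344899141243}{622}$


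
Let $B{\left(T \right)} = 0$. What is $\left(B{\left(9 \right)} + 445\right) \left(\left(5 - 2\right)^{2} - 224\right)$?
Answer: $-95675$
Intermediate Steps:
$\left(B{\left(9 \right)} + 445\right) \left(\left(5 - 2\right)^{2} - 224\right) = \left(0 + 445\right) \left(\left(5 - 2\right)^{2} - 224\right) = 445 \left(3^{2} - 224\right) = 445 \left(9 - 224\right) = 445 \left(-215\right) = -95675$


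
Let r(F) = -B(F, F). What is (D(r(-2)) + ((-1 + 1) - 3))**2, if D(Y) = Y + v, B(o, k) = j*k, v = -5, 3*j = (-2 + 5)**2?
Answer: 4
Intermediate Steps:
j = 3 (j = (-2 + 5)**2/3 = (1/3)*3**2 = (1/3)*9 = 3)
B(o, k) = 3*k
r(F) = -3*F
D(Y) = -5 + Y (D(Y) = Y - 5 = -5 + Y)
(D(r(-2)) + ((-1 + 1) - 3))**2 = ((-5 - 3*(-2)) + ((-1 + 1) - 3))**2 = ((-5 + 6) + (0 - 3))**2 = (1 - 3)**2 = (-2)**2 = 4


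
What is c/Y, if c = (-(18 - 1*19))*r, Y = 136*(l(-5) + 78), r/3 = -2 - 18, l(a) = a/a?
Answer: -15/2686 ≈ -0.0055845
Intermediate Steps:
l(a) = 1
r = -60 (r = 3*(-2 - 18) = 3*(-20) = -60)
Y = 10744 (Y = 136*(1 + 78) = 136*79 = 10744)
c = -60 (c = -(18 - 1*19)*(-60) = -(18 - 19)*(-60) = -1*(-1)*(-60) = 1*(-60) = -60)
c/Y = -60/10744 = -60*1/10744 = -15/2686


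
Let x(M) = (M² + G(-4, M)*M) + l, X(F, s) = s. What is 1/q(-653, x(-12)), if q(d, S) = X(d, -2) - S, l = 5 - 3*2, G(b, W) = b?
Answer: -1/193 ≈ -0.0051813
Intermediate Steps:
l = -1 (l = 5 - 6 = -1)
x(M) = -1 + M² - 4*M (x(M) = (M² - 4*M) - 1 = -1 + M² - 4*M)
q(d, S) = -2 - S
1/q(-653, x(-12)) = 1/(-2 - (-1 + (-12)² - 4*(-12))) = 1/(-2 - (-1 + 144 + 48)) = 1/(-2 - 1*191) = 1/(-2 - 191) = 1/(-193) = -1/193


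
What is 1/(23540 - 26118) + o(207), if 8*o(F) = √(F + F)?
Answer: -1/2578 + 3*√46/8 ≈ 2.5430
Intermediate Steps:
o(F) = √2*√F/8 (o(F) = √(F + F)/8 = √(2*F)/8 = (√2*√F)/8 = √2*√F/8)
1/(23540 - 26118) + o(207) = 1/(23540 - 26118) + √2*√207/8 = 1/(-2578) + √2*(3*√23)/8 = -1/2578 + 3*√46/8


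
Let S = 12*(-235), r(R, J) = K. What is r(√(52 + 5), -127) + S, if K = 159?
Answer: -2661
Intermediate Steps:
r(R, J) = 159
S = -2820
r(√(52 + 5), -127) + S = 159 - 2820 = -2661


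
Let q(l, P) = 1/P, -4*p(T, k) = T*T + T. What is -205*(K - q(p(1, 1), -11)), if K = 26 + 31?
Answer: -128740/11 ≈ -11704.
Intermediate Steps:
p(T, k) = -T/4 - T²/4 (p(T, k) = -(T*T + T)/4 = -(T² + T)/4 = -(T + T²)/4 = -T/4 - T²/4)
K = 57
-205*(K - q(p(1, 1), -11)) = -205*(57 - 1/(-11)) = -205*(57 - 1*(-1/11)) = -205*(57 + 1/11) = -205*628/11 = -128740/11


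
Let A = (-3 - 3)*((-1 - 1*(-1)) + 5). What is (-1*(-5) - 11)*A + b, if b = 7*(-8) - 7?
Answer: 117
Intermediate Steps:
A = -30 (A = -6*((-1 + 1) + 5) = -6*(0 + 5) = -6*5 = -30)
b = -63 (b = -56 - 7 = -63)
(-1*(-5) - 11)*A + b = (-1*(-5) - 11)*(-30) - 63 = (5 - 11)*(-30) - 63 = -6*(-30) - 63 = 180 - 63 = 117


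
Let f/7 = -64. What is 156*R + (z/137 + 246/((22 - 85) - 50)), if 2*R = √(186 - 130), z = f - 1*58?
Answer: -90880/15481 + 156*√14 ≈ 577.83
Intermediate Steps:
f = -448 (f = 7*(-64) = -448)
z = -506 (z = -448 - 1*58 = -448 - 58 = -506)
R = √14 (R = √(186 - 130)/2 = √56/2 = (2*√14)/2 = √14 ≈ 3.7417)
156*R + (z/137 + 246/((22 - 85) - 50)) = 156*√14 + (-506/137 + 246/((22 - 85) - 50)) = 156*√14 + (-506*1/137 + 246/(-63 - 50)) = 156*√14 + (-506/137 + 246/(-113)) = 156*√14 + (-506/137 + 246*(-1/113)) = 156*√14 + (-506/137 - 246/113) = 156*√14 - 90880/15481 = -90880/15481 + 156*√14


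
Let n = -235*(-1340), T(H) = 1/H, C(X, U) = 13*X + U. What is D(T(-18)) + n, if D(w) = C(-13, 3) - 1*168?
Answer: 314566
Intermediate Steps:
C(X, U) = U + 13*X
D(w) = -334 (D(w) = (3 + 13*(-13)) - 1*168 = (3 - 169) - 168 = -166 - 168 = -334)
n = 314900
D(T(-18)) + n = -334 + 314900 = 314566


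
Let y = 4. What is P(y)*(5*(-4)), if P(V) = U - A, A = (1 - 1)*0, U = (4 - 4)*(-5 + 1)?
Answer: 0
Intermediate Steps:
U = 0 (U = 0*(-4) = 0)
A = 0 (A = 0*0 = 0)
P(V) = 0 (P(V) = 0 - 1*0 = 0 + 0 = 0)
P(y)*(5*(-4)) = 0*(5*(-4)) = 0*(-20) = 0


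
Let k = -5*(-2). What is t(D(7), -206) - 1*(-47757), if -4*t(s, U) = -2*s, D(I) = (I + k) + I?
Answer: 47769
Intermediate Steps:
k = 10
D(I) = 10 + 2*I (D(I) = (I + 10) + I = (10 + I) + I = 10 + 2*I)
t(s, U) = s/2 (t(s, U) = -(-1)*s/2 = s/2)
t(D(7), -206) - 1*(-47757) = (10 + 2*7)/2 - 1*(-47757) = (10 + 14)/2 + 47757 = (½)*24 + 47757 = 12 + 47757 = 47769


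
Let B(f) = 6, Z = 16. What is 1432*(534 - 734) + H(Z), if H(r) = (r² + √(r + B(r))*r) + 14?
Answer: -286130 + 16*√22 ≈ -2.8606e+5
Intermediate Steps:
H(r) = 14 + r² + r*√(6 + r) (H(r) = (r² + √(r + 6)*r) + 14 = (r² + √(6 + r)*r) + 14 = (r² + r*√(6 + r)) + 14 = 14 + r² + r*√(6 + r))
1432*(534 - 734) + H(Z) = 1432*(534 - 734) + (14 + 16² + 16*√(6 + 16)) = 1432*(-200) + (14 + 256 + 16*√22) = -286400 + (270 + 16*√22) = -286130 + 16*√22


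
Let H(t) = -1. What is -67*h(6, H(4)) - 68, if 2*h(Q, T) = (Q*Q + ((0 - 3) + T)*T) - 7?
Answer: -2347/2 ≈ -1173.5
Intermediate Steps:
h(Q, T) = -7/2 + Q**2/2 + T*(-3 + T)/2 (h(Q, T) = ((Q*Q + ((0 - 3) + T)*T) - 7)/2 = ((Q**2 + (-3 + T)*T) - 7)/2 = ((Q**2 + T*(-3 + T)) - 7)/2 = (-7 + Q**2 + T*(-3 + T))/2 = -7/2 + Q**2/2 + T*(-3 + T)/2)
-67*h(6, H(4)) - 68 = -67*(-7/2 + (1/2)*6**2 + (1/2)*(-1)**2 - 3/2*(-1)) - 68 = -67*(-7/2 + (1/2)*36 + (1/2)*1 + 3/2) - 68 = -67*(-7/2 + 18 + 1/2 + 3/2) - 68 = -67*33/2 - 68 = -2211/2 - 68 = -2347/2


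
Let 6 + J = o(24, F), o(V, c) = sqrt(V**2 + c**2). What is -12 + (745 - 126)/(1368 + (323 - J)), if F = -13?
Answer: -33498325/2879064 + 619*sqrt(745)/2879064 ≈ -11.629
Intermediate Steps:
J = -6 + sqrt(745) (J = -6 + sqrt(24**2 + (-13)**2) = -6 + sqrt(576 + 169) = -6 + sqrt(745) ≈ 21.295)
-12 + (745 - 126)/(1368 + (323 - J)) = -12 + (745 - 126)/(1368 + (323 - (-6 + sqrt(745)))) = -12 + 619/(1368 + (323 + (6 - sqrt(745)))) = -12 + 619/(1368 + (329 - sqrt(745))) = -12 + 619/(1697 - sqrt(745))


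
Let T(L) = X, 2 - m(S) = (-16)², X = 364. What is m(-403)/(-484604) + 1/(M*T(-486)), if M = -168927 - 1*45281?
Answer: 4951082561/9446350880512 ≈ 0.00052413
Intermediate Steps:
m(S) = -254 (m(S) = 2 - 1*(-16)² = 2 - 1*256 = 2 - 256 = -254)
T(L) = 364
M = -214208 (M = -168927 - 45281 = -214208)
m(-403)/(-484604) + 1/(M*T(-486)) = -254/(-484604) + 1/(-214208*364) = -254*(-1/484604) - 1/214208*1/364 = 127/242302 - 1/77971712 = 4951082561/9446350880512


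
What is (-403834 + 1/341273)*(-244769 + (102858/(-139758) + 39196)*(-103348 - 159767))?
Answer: 33106993767380913888019652/7949271989 ≈ 4.1648e+15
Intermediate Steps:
(-403834 + 1/341273)*(-244769 + (102858/(-139758) + 39196)*(-103348 - 159767)) = (-403834 + 1/341273)*(-244769 + (102858*(-1/139758) + 39196)*(-263115)) = -137817640681*(-244769 + (-17143/23293 + 39196)*(-263115))/341273 = -137817640681*(-244769 + (912975285/23293)*(-263115))/341273 = -137817640681*(-244769 - 240217492112775/23293)/341273 = -137817640681/341273*(-240223193517092/23293) = 33106993767380913888019652/7949271989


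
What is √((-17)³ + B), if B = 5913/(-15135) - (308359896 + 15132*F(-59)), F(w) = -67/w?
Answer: 2*I*√6830545430683006355/297655 ≈ 17561.0*I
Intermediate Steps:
B = -91789979803149/297655 (B = 5913/(-15135) - 15132/(1/(-67/(-59) + 20378)) = 5913*(-1/15135) - 15132/(1/(-67*(-1/59) + 20378)) = -1971/5045 - 15132/(1/(67/59 + 20378)) = -1971/5045 - 15132/(1/(1202369/59)) = -1971/5045 - 15132/59/1202369 = -1971/5045 - 15132*1202369/59 = -1971/5045 - 18194247708/59 = -91789979803149/297655 ≈ -3.0838e+8)
√((-17)³ + B) = √((-17)³ - 91789979803149/297655) = √(-4913 - 91789979803149/297655) = √(-91791442182164/297655) = 2*I*√6830545430683006355/297655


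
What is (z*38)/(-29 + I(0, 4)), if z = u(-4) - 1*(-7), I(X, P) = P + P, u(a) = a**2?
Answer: -874/21 ≈ -41.619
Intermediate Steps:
I(X, P) = 2*P
z = 23 (z = (-4)**2 - 1*(-7) = 16 + 7 = 23)
(z*38)/(-29 + I(0, 4)) = (23*38)/(-29 + 2*4) = 874/(-29 + 8) = 874/(-21) = 874*(-1/21) = -874/21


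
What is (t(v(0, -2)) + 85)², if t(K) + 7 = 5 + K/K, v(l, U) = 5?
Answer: 7056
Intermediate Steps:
t(K) = -1 (t(K) = -7 + (5 + K/K) = -7 + (5 + 1) = -7 + 6 = -1)
(t(v(0, -2)) + 85)² = (-1 + 85)² = 84² = 7056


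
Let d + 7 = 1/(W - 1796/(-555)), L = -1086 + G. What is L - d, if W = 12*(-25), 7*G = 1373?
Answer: -1017866835/1152928 ≈ -882.85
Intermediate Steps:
G = 1373/7 (G = (⅐)*1373 = 1373/7 ≈ 196.14)
W = -300
L = -6229/7 (L = -1086 + 1373/7 = -6229/7 ≈ -889.86)
d = -1153483/164704 (d = -7 + 1/(-300 - 1796/(-555)) = -7 + 1/(-300 - 1796*(-1/555)) = -7 + 1/(-300 + 1796/555) = -7 + 1/(-164704/555) = -7 - 555/164704 = -1153483/164704 ≈ -7.0034)
L - d = -6229/7 - 1*(-1153483/164704) = -6229/7 + 1153483/164704 = -1017866835/1152928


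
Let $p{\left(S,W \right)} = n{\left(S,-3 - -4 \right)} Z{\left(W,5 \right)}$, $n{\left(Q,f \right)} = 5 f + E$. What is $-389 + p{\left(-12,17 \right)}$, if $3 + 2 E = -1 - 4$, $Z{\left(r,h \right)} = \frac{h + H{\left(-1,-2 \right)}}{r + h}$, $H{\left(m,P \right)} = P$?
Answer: $- \frac{8555}{22} \approx -388.86$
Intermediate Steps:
$Z{\left(r,h \right)} = \frac{-2 + h}{h + r}$ ($Z{\left(r,h \right)} = \frac{h - 2}{r + h} = \frac{-2 + h}{h + r}$)
$E = -4$ ($E = - \frac{3}{2} + \frac{-1 - 4}{2} = - \frac{3}{2} + \frac{1}{2} \left(-5\right) = - \frac{3}{2} - \frac{5}{2} = -4$)
$n{\left(Q,f \right)} = -4 + 5 f$ ($n{\left(Q,f \right)} = 5 f - 4 = -4 + 5 f$)
$p{\left(S,W \right)} = \frac{3}{5 + W}$ ($p{\left(S,W \right)} = \left(-4 + 5 \left(-3 - -4\right)\right) \frac{-2 + 5}{5 + W} = \left(-4 + 5 \left(-3 + 4\right)\right) \frac{1}{5 + W} 3 = \left(-4 + 5 \cdot 1\right) \frac{3}{5 + W} = \left(-4 + 5\right) \frac{3}{5 + W} = 1 \frac{3}{5 + W} = \frac{3}{5 + W}$)
$-389 + p{\left(-12,17 \right)} = -389 + \frac{3}{5 + 17} = -389 + \frac{3}{22} = - \frac{8555}{22}$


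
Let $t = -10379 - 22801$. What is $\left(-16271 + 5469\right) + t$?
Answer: $-43982$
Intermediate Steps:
$t = -33180$ ($t = -10379 - 22801 = -33180$)
$\left(-16271 + 5469\right) + t = \left(-16271 + 5469\right) - 33180 = -10802 - 33180 = -43982$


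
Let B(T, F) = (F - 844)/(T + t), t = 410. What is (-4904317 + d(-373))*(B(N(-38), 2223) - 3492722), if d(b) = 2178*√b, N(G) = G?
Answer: 6372135944631985/372 - 471642707415*I*√373/62 ≈ 1.7129e+13 - 1.4692e+11*I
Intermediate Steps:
B(T, F) = (-844 + F)/(410 + T) (B(T, F) = (F - 844)/(T + 410) = (-844 + F)/(410 + T))
(-4904317 + d(-373))*(B(N(-38), 2223) - 3492722) = (-4904317 + 2178*√(-373))*((-844 + 2223)/(410 - 38) - 3492722) = (-4904317 + 2178*(I*√373))*(1379/372 - 3492722) = (-4904317 + 2178*I*√373)*((1/372)*1379 - 3492722) = (-4904317 + 2178*I*√373)*(1379/372 - 3492722) = (-4904317 + 2178*I*√373)*(-1299291205/372) = 6372135944631985/372 - 471642707415*I*√373/62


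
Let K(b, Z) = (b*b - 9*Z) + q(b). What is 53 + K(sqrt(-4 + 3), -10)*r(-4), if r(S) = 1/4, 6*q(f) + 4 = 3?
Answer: 1805/24 ≈ 75.208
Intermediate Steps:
q(f) = -1/6 (q(f) = -2/3 + (1/6)*3 = -2/3 + 1/2 = -1/6)
r(S) = 1/4
K(b, Z) = -1/6 + b**2 - 9*Z (K(b, Z) = (b*b - 9*Z) - 1/6 = (b**2 - 9*Z) - 1/6 = -1/6 + b**2 - 9*Z)
53 + K(sqrt(-4 + 3), -10)*r(-4) = 53 + (-1/6 + (sqrt(-4 + 3))**2 - 9*(-10))*(1/4) = 53 + (-1/6 + (sqrt(-1))**2 + 90)*(1/4) = 53 + (-1/6 + I**2 + 90)*(1/4) = 53 + (-1/6 - 1 + 90)*(1/4) = 53 + (533/6)*(1/4) = 53 + 533/24 = 1805/24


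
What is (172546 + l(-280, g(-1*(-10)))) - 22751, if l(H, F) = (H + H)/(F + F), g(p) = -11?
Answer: 1648025/11 ≈ 1.4982e+5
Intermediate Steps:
l(H, F) = H/F (l(H, F) = (2*H)/((2*F)) = (2*H)*(1/(2*F)) = H/F)
(172546 + l(-280, g(-1*(-10)))) - 22751 = (172546 - 280/(-11)) - 22751 = (172546 - 280*(-1/11)) - 22751 = (172546 + 280/11) - 22751 = 1898286/11 - 22751 = 1648025/11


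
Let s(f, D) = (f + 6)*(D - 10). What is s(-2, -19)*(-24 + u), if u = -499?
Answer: 60668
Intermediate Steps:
s(f, D) = (-10 + D)*(6 + f) (s(f, D) = (6 + f)*(-10 + D) = (-10 + D)*(6 + f))
s(-2, -19)*(-24 + u) = (-60 - 10*(-2) + 6*(-19) - 19*(-2))*(-24 - 499) = (-60 + 20 - 114 + 38)*(-523) = -116*(-523) = 60668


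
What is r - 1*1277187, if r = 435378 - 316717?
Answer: -1158526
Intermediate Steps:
r = 118661
r - 1*1277187 = 118661 - 1*1277187 = 118661 - 1277187 = -1158526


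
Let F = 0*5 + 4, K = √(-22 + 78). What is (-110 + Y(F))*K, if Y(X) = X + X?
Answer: -204*√14 ≈ -763.30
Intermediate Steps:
K = 2*√14 (K = √56 = 2*√14 ≈ 7.4833)
F = 4 (F = 0 + 4 = 4)
Y(X) = 2*X
(-110 + Y(F))*K = (-110 + 2*4)*(2*√14) = (-110 + 8)*(2*√14) = -204*√14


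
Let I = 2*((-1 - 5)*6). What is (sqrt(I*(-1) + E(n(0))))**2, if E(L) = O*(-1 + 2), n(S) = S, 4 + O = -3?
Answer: 65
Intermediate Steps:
O = -7 (O = -4 - 3 = -7)
E(L) = -7 (E(L) = -7*(-1 + 2) = -7*1 = -7)
I = -72 (I = 2*(-6*6) = 2*(-36) = -72)
(sqrt(I*(-1) + E(n(0))))**2 = (sqrt(-72*(-1) - 7))**2 = (sqrt(72 - 7))**2 = (sqrt(65))**2 = 65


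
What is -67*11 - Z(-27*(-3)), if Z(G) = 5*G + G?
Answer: -1223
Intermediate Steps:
Z(G) = 6*G
-67*11 - Z(-27*(-3)) = -67*11 - 6*(-27*(-3)) = -737 - 6*81 = -737 - 1*486 = -737 - 486 = -1223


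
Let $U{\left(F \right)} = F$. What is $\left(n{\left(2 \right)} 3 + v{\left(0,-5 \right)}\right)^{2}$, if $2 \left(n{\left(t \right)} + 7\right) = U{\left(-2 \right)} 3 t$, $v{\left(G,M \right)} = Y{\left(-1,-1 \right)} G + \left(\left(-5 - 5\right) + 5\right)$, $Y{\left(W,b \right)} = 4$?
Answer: $1936$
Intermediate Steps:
$v{\left(G,M \right)} = -5 + 4 G$ ($v{\left(G,M \right)} = 4 G + \left(\left(-5 - 5\right) + 5\right) = 4 G + \left(-10 + 5\right) = 4 G - 5 = -5 + 4 G$)
$n{\left(t \right)} = -7 - 3 t$ ($n{\left(t \right)} = -7 + \frac{\left(-2\right) 3 t}{2} = -7 + \frac{\left(-6\right) t}{2} = -7 - 3 t$)
$\left(n{\left(2 \right)} 3 + v{\left(0,-5 \right)}\right)^{2} = \left(\left(-7 - 6\right) 3 + \left(-5 + 4 \cdot 0\right)\right)^{2} = \left(\left(-7 - 6\right) 3 + \left(-5 + 0\right)\right)^{2} = \left(\left(-13\right) 3 - 5\right)^{2} = \left(-39 - 5\right)^{2} = \left(-44\right)^{2} = 1936$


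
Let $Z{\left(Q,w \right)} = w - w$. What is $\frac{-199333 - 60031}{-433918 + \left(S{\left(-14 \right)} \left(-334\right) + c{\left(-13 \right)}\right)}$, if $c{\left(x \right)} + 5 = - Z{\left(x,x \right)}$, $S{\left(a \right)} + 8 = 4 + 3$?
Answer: $\frac{259364}{433589} \approx 0.59818$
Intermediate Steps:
$S{\left(a \right)} = -1$ ($S{\left(a \right)} = -8 + \left(4 + 3\right) = -8 + 7 = -1$)
$Z{\left(Q,w \right)} = 0$
$c{\left(x \right)} = -5$ ($c{\left(x \right)} = -5 - 0 = -5 + 0 = -5$)
$\frac{-199333 - 60031}{-433918 + \left(S{\left(-14 \right)} \left(-334\right) + c{\left(-13 \right)}\right)} = \frac{-199333 - 60031}{-433918 - -329} = - \frac{259364}{-433918 + \left(334 - 5\right)} = - \frac{259364}{-433918 + 329} = - \frac{259364}{-433589} = \left(-259364\right) \left(- \frac{1}{433589}\right) = \frac{259364}{433589}$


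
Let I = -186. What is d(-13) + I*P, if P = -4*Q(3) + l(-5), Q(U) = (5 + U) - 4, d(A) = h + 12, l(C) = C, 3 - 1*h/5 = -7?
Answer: 3968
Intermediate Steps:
h = 50 (h = 15 - 5*(-7) = 15 + 35 = 50)
d(A) = 62 (d(A) = 50 + 12 = 62)
Q(U) = 1 + U
P = -21 (P = -4*(1 + 3) - 5 = -4*4 - 5 = -16 - 5 = -21)
d(-13) + I*P = 62 - 186*(-21) = 62 + 3906 = 3968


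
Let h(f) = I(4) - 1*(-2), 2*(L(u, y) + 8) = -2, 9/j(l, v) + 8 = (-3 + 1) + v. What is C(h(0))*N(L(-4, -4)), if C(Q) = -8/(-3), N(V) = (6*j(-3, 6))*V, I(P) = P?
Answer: 324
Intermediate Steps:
j(l, v) = 9/(-10 + v) (j(l, v) = 9/(-8 + ((-3 + 1) + v)) = 9/(-8 + (-2 + v)) = 9/(-10 + v))
L(u, y) = -9 (L(u, y) = -8 + (1/2)*(-2) = -8 - 1 = -9)
h(f) = 6 (h(f) = 4 - 1*(-2) = 4 + 2 = 6)
N(V) = -27*V/2 (N(V) = (6*(9/(-10 + 6)))*V = (6*(9/(-4)))*V = (6*(9*(-1/4)))*V = (6*(-9/4))*V = -27*V/2)
C(Q) = 8/3 (C(Q) = -8*(-1/3) = 8/3)
C(h(0))*N(L(-4, -4)) = 8*(-27/2*(-9))/3 = (8/3)*(243/2) = 324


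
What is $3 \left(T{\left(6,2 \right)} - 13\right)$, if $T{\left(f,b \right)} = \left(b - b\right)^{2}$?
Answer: $-39$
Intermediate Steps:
$T{\left(f,b \right)} = 0$ ($T{\left(f,b \right)} = 0^{2} = 0$)
$3 \left(T{\left(6,2 \right)} - 13\right) = 3 \left(0 - 13\right) = 3 \left(-13\right) = -39$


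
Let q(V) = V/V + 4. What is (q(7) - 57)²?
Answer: 2704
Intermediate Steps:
q(V) = 5 (q(V) = 1 + 4 = 5)
(q(7) - 57)² = (5 - 57)² = (-52)² = 2704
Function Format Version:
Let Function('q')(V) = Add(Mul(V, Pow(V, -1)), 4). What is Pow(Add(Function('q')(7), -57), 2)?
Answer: 2704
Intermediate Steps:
Function('q')(V) = 5 (Function('q')(V) = Add(1, 4) = 5)
Pow(Add(Function('q')(7), -57), 2) = Pow(Add(5, -57), 2) = Pow(-52, 2) = 2704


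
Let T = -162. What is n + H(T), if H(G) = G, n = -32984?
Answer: -33146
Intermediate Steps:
n + H(T) = -32984 - 162 = -33146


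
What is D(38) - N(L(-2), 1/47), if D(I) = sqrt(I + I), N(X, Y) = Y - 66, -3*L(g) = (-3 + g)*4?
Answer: 3101/47 + 2*sqrt(19) ≈ 74.697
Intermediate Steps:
L(g) = 4 - 4*g/3 (L(g) = -(-3 + g)*4/3 = -(-12 + 4*g)/3 = 4 - 4*g/3)
N(X, Y) = -66 + Y
D(I) = sqrt(2)*sqrt(I) (D(I) = sqrt(2*I) = sqrt(2)*sqrt(I))
D(38) - N(L(-2), 1/47) = sqrt(2)*sqrt(38) - (-66 + 1/47) = 2*sqrt(19) - (-66 + 1/47) = 2*sqrt(19) - 1*(-3101/47) = 2*sqrt(19) + 3101/47 = 3101/47 + 2*sqrt(19)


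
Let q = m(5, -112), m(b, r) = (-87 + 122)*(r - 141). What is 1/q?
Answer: -1/8855 ≈ -0.00011293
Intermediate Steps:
m(b, r) = -4935 + 35*r (m(b, r) = 35*(-141 + r) = -4935 + 35*r)
q = -8855 (q = -4935 + 35*(-112) = -4935 - 3920 = -8855)
1/q = 1/(-8855) = -1/8855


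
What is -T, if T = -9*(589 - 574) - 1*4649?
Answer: 4784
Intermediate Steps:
T = -4784 (T = -9*15 - 4649 = -135 - 4649 = -4784)
-T = -1*(-4784) = 4784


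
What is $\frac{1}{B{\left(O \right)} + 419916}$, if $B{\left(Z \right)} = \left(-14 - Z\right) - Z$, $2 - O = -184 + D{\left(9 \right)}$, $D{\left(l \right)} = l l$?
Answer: $\frac{1}{419692} \approx 2.3827 \cdot 10^{-6}$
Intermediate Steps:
$D{\left(l \right)} = l^{2}$
$O = 105$ ($O = 2 - \left(-184 + 9^{2}\right) = 2 - \left(-184 + 81\right) = 2 - -103 = 2 + 103 = 105$)
$B{\left(Z \right)} = -14 - 2 Z$
$\frac{1}{B{\left(O \right)} + 419916} = \frac{1}{\left(-14 - 210\right) + 419916} = \frac{1}{-224 + 419916} = \frac{1}{419692}$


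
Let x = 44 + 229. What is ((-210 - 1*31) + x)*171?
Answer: 5472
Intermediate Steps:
x = 273
((-210 - 1*31) + x)*171 = ((-210 - 1*31) + 273)*171 = ((-210 - 31) + 273)*171 = (-241 + 273)*171 = 32*171 = 5472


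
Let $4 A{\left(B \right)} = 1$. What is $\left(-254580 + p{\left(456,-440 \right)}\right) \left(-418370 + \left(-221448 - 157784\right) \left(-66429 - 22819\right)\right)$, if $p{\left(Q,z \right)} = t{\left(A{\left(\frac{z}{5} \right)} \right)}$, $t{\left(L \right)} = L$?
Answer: $- \frac{17232645417520977}{2} \approx -8.6163 \cdot 10^{15}$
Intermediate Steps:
$A{\left(B \right)} = \frac{1}{4}$ ($A{\left(B \right)} = \frac{1}{4} \cdot 1 = \frac{1}{4}$)
$p{\left(Q,z \right)} = \frac{1}{4}$
$\left(-254580 + p{\left(456,-440 \right)}\right) \left(-418370 + \left(-221448 - 157784\right) \left(-66429 - 22819\right)\right) = \left(-254580 + \frac{1}{4}\right) \left(-418370 + \left(-221448 - 157784\right) \left(-66429 - 22819\right)\right) = - \frac{1018319 \left(-418370 - -33845697536\right)}{4} = - \frac{1018319 \left(-418370 + 33845697536\right)}{4} = \left(- \frac{1018319}{4}\right) 33845279166 = - \frac{17232645417520977}{2}$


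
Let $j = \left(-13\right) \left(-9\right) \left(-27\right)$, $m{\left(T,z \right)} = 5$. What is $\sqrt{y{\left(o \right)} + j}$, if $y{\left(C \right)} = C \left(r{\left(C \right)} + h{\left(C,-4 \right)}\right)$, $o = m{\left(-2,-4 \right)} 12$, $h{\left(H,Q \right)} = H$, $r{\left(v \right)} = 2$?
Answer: $\sqrt{561} \approx 23.685$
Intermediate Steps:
$j = -3159$ ($j = 117 \left(-27\right) = -3159$)
$o = 60$ ($o = 5 \cdot 12 = 60$)
$y{\left(C \right)} = C \left(2 + C\right)$
$\sqrt{y{\left(o \right)} + j} = \sqrt{60 \left(2 + 60\right) - 3159} = \sqrt{60 \cdot 62 - 3159} = \sqrt{3720 - 3159} = \sqrt{561}$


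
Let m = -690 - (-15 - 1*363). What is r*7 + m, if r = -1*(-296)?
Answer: 1760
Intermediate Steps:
r = 296
m = -312 (m = -690 - (-15 - 363) = -690 - 1*(-378) = -690 + 378 = -312)
r*7 + m = 296*7 - 312 = 2072 - 312 = 1760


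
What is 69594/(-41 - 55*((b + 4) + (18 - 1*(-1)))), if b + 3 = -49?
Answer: 1657/37 ≈ 44.784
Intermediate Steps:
b = -52 (b = -3 - 49 = -52)
69594/(-41 - 55*((b + 4) + (18 - 1*(-1)))) = 69594/(-41 - 55*((-52 + 4) + (18 - 1*(-1)))) = 69594/(-41 - 55*(-48 + (18 + 1))) = 69594/(-41 - 55*(-48 + 19)) = 69594/(-41 - 55*(-29)) = 69594/(-41 + 1595) = 69594/1554 = 69594*(1/1554) = 1657/37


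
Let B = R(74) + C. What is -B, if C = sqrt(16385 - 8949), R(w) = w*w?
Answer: -5476 - 26*sqrt(11) ≈ -5562.2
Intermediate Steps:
R(w) = w**2
C = 26*sqrt(11) (C = sqrt(7436) = 26*sqrt(11) ≈ 86.232)
B = 5476 + 26*sqrt(11) (B = 74**2 + 26*sqrt(11) = 5476 + 26*sqrt(11) ≈ 5562.2)
-B = -(5476 + 26*sqrt(11)) = -5476 - 26*sqrt(11)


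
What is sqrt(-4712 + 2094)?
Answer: I*sqrt(2618) ≈ 51.166*I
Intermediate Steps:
sqrt(-4712 + 2094) = sqrt(-2618) = I*sqrt(2618)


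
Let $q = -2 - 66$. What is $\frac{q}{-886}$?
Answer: $\frac{34}{443} \approx 0.076749$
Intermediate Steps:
$q = -68$ ($q = -2 - 66 = -68$)
$\frac{q}{-886} = - \frac{68}{-886} = \left(-68\right) \left(- \frac{1}{886}\right) = \frac{34}{443}$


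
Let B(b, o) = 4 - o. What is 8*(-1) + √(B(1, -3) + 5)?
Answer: -8 + 2*√3 ≈ -4.5359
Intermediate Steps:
8*(-1) + √(B(1, -3) + 5) = 8*(-1) + √((4 - 1*(-3)) + 5) = -8 + √((4 + 3) + 5) = -8 + √(7 + 5) = -8 + √12 = -8 + 2*√3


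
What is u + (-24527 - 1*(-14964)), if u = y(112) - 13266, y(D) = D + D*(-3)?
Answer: -23053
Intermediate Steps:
y(D) = -2*D (y(D) = D - 3*D = -2*D)
u = -13490 (u = -2*112 - 13266 = -224 - 13266 = -13490)
u + (-24527 - 1*(-14964)) = -13490 + (-24527 - 1*(-14964)) = -13490 + (-24527 + 14964) = -13490 - 9563 = -23053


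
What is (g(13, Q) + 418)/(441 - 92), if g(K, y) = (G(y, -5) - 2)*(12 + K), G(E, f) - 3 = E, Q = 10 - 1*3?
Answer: 618/349 ≈ 1.7708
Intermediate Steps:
Q = 7 (Q = 10 - 3 = 7)
G(E, f) = 3 + E
g(K, y) = (1 + y)*(12 + K) (g(K, y) = ((3 + y) - 2)*(12 + K) = (1 + y)*(12 + K))
(g(13, Q) + 418)/(441 - 92) = ((12 + 13 + 12*7 + 13*7) + 418)/(441 - 92) = ((12 + 13 + 84 + 91) + 418)/349 = (200 + 418)*(1/349) = 618*(1/349) = 618/349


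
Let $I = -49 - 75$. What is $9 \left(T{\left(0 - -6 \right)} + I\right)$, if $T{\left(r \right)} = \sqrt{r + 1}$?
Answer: $-1116 + 9 \sqrt{7} \approx -1092.2$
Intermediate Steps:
$I = -124$
$T{\left(r \right)} = \sqrt{1 + r}$
$9 \left(T{\left(0 - -6 \right)} + I\right) = 9 \left(\sqrt{1 + \left(0 - -6\right)} - 124\right) = 9 \left(\sqrt{1 + \left(0 + 6\right)} - 124\right) = 9 \left(\sqrt{1 + 6} - 124\right) = 9 \left(\sqrt{7} - 124\right) = 9 \left(-124 + \sqrt{7}\right) = -1116 + 9 \sqrt{7}$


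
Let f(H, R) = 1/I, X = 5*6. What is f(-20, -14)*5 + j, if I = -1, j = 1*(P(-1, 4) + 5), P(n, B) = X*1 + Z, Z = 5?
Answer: 35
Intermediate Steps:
X = 30
P(n, B) = 35 (P(n, B) = 30*1 + 5 = 30 + 5 = 35)
j = 40 (j = 1*(35 + 5) = 1*40 = 40)
f(H, R) = -1 (f(H, R) = 1/(-1) = -1)
f(-20, -14)*5 + j = -1*5 + 40 = -5 + 40 = 35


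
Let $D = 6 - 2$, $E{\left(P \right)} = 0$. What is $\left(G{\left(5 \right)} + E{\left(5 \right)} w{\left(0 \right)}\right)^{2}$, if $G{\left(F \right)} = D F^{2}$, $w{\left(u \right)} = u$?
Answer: $10000$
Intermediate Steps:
$D = 4$ ($D = 6 - 2 = 4$)
$G{\left(F \right)} = 4 F^{2}$
$\left(G{\left(5 \right)} + E{\left(5 \right)} w{\left(0 \right)}\right)^{2} = \left(4 \cdot 5^{2} + 0 \cdot 0\right)^{2} = \left(4 \cdot 25 + 0\right)^{2} = \left(100 + 0\right)^{2} = 100^{2} = 10000$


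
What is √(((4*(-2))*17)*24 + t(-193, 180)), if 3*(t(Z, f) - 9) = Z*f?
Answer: I*√14835 ≈ 121.8*I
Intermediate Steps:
t(Z, f) = 9 + Z*f/3 (t(Z, f) = 9 + (Z*f)/3 = 9 + Z*f/3)
√(((4*(-2))*17)*24 + t(-193, 180)) = √(((4*(-2))*17)*24 + (9 + (⅓)*(-193)*180)) = √(-8*17*24 + (9 - 11580)) = √(-136*24 - 11571) = √(-3264 - 11571) = √(-14835) = I*√14835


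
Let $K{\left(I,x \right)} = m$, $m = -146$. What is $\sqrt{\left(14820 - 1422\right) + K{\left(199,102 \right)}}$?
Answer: $2 \sqrt{3313} \approx 115.12$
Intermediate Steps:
$K{\left(I,x \right)} = -146$
$\sqrt{\left(14820 - 1422\right) + K{\left(199,102 \right)}} = \sqrt{\left(14820 - 1422\right) - 146} = \sqrt{13398 - 146} = \sqrt{13252} = 2 \sqrt{3313}$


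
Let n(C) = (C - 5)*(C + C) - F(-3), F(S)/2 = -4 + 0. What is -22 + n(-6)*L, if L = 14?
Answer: 1938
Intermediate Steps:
F(S) = -8 (F(S) = 2*(-4 + 0) = 2*(-4) = -8)
n(C) = 8 + 2*C*(-5 + C) (n(C) = (C - 5)*(C + C) - 1*(-8) = (-5 + C)*(2*C) + 8 = 2*C*(-5 + C) + 8 = 8 + 2*C*(-5 + C))
-22 + n(-6)*L = -22 + (8 - 10*(-6) + 2*(-6)²)*14 = -22 + (8 + 60 + 2*36)*14 = -22 + (8 + 60 + 72)*14 = -22 + 140*14 = -22 + 1960 = 1938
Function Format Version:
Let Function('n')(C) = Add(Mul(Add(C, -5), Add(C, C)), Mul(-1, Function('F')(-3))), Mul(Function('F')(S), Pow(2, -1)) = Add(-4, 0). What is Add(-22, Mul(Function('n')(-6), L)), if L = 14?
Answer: 1938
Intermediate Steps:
Function('F')(S) = -8 (Function('F')(S) = Mul(2, Add(-4, 0)) = Mul(2, -4) = -8)
Function('n')(C) = Add(8, Mul(2, C, Add(-5, C))) (Function('n')(C) = Add(Mul(Add(C, -5), Add(C, C)), Mul(-1, -8)) = Add(Mul(Add(-5, C), Mul(2, C)), 8) = Add(Mul(2, C, Add(-5, C)), 8) = Add(8, Mul(2, C, Add(-5, C))))
Add(-22, Mul(Function('n')(-6), L)) = Add(-22, Mul(Add(8, Mul(-10, -6), Mul(2, Pow(-6, 2))), 14)) = Add(-22, Mul(Add(8, 60, Mul(2, 36)), 14)) = Add(-22, Mul(Add(8, 60, 72), 14)) = Add(-22, Mul(140, 14)) = Add(-22, 1960) = 1938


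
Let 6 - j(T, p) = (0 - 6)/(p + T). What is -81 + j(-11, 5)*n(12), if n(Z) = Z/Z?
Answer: -76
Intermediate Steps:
j(T, p) = 6 + 6/(T + p) (j(T, p) = 6 - (0 - 6)/(p + T) = 6 - (-6)/(T + p) = 6 + 6/(T + p))
n(Z) = 1
-81 + j(-11, 5)*n(12) = -81 + (6*(1 - 11 + 5)/(-11 + 5))*1 = -81 + (6*(-5)/(-6))*1 = -81 + (6*(-⅙)*(-5))*1 = -81 + 5*1 = -81 + 5 = -76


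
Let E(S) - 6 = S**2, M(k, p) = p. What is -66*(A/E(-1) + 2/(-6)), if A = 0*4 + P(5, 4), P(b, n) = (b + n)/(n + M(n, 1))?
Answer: 176/35 ≈ 5.0286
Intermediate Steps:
E(S) = 6 + S**2
P(b, n) = (b + n)/(1 + n) (P(b, n) = (b + n)/(n + 1) = (b + n)/(1 + n))
A = 9/5 (A = 0*4 + (5 + 4)/(1 + 4) = 0 + 9/5 = 9/5 ≈ 1.8000)
-66*(A/E(-1) + 2/(-6)) = -66*(9/(5*(6 + (-1)**2)) + 2/(-6)) = -66*(9/(5*(6 + 1)) + 2*(-1/6)) = -66*((9/5)/7 - 1/3) = -66*((9/5)*(1/7) - 1/3) = -66*(9/35 - 1/3) = -66*(-8/105) = 176/35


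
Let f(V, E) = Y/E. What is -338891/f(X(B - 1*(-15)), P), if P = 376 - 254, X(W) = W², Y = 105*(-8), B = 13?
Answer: 2953193/60 ≈ 49220.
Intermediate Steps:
Y = -840
P = 122
f(V, E) = -840/E
-338891/f(X(B - 1*(-15)), P) = -338891/((-840/122)) = -338891/((-840*1/122)) = -338891/(-420/61) = -338891*(-61/420) = 2953193/60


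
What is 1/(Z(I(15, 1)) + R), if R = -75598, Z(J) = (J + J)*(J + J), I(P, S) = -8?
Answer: -1/75342 ≈ -1.3273e-5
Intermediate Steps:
Z(J) = 4*J**2 (Z(J) = (2*J)*(2*J) = 4*J**2)
1/(Z(I(15, 1)) + R) = 1/(4*(-8)**2 - 75598) = 1/(4*64 - 75598) = 1/(256 - 75598) = 1/(-75342) = -1/75342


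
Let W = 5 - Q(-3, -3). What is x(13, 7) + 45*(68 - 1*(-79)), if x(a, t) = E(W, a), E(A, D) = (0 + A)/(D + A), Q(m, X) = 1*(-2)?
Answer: 132307/20 ≈ 6615.4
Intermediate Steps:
Q(m, X) = -2
W = 7 (W = 5 - 1*(-2) = 5 + 2 = 7)
E(A, D) = A/(A + D)
x(a, t) = 7/(7 + a)
x(13, 7) + 45*(68 - 1*(-79)) = 7/(7 + 13) + 45*(68 - 1*(-79)) = 7/20 + 45*(68 + 79) = 7*(1/20) + 45*147 = 7/20 + 6615 = 132307/20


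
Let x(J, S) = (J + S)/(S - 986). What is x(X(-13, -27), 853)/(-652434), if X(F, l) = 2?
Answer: 15/1522346 ≈ 9.8532e-6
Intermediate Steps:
x(J, S) = (J + S)/(-986 + S)
x(X(-13, -27), 853)/(-652434) = ((2 + 853)/(-986 + 853))/(-652434) = (855/(-133))*(-1/652434) = -1/133*855*(-1/652434) = -45/7*(-1/652434) = 15/1522346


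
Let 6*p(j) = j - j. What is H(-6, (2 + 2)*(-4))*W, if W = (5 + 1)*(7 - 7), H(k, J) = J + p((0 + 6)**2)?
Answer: 0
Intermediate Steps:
p(j) = 0 (p(j) = (j - j)/6 = (1/6)*0 = 0)
H(k, J) = J (H(k, J) = J + 0 = J)
W = 0 (W = 6*0 = 0)
H(-6, (2 + 2)*(-4))*W = ((2 + 2)*(-4))*0 = (4*(-4))*0 = -16*0 = 0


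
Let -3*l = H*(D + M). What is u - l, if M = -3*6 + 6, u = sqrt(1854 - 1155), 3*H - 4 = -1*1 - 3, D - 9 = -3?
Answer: sqrt(699) ≈ 26.439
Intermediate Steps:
D = 6 (D = 9 - 3 = 6)
H = 0 (H = 4/3 + (-1*1 - 3)/3 = 4/3 + (-1 - 3)/3 = 4/3 + (1/3)*(-4) = 4/3 - 4/3 = 0)
u = sqrt(699) ≈ 26.439
M = -12 (M = -18 + 6 = -12)
l = 0 (l = -0*(6 - 12) = -0*(-6) = -1/3*0 = 0)
u - l = sqrt(699) - 1*0 = sqrt(699) + 0 = sqrt(699)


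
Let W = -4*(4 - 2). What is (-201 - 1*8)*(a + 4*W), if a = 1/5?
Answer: 33231/5 ≈ 6646.2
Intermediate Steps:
W = -8 (W = -4*2 = -8)
a = ⅕ ≈ 0.20000
(-201 - 1*8)*(a + 4*W) = (-201 - 1*8)*(⅕ + 4*(-8)) = (-201 - 8)*(⅕ - 32) = -209*(-159/5) = 33231/5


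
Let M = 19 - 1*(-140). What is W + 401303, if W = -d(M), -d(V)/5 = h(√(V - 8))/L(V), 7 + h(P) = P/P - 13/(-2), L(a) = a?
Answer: 127614359/318 ≈ 4.0130e+5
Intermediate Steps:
h(P) = ½ (h(P) = -7 + (P/P - 13/(-2)) = -7 + (1 - 13*(-½)) = -7 + (1 + 13/2) = -7 + 15/2 = ½)
M = 159 (M = 19 + 140 = 159)
d(V) = -5/(2*V)
W = 5/318 (W = -(-5)/(2*159) = -1*(-5/318) = 5/318 ≈ 0.015723)
W + 401303 = 5/318 + 401303 = 127614359/318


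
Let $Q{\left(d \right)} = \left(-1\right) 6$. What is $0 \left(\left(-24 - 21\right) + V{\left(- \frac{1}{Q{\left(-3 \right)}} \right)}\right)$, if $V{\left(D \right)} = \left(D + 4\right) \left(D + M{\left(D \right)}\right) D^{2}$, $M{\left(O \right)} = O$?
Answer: $0$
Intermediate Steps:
$Q{\left(d \right)} = -6$
$V{\left(D \right)} = 2 D^{3} \left(4 + D\right)$ ($V{\left(D \right)} = \left(D + 4\right) \left(D + D\right) D^{2} = \left(4 + D\right) 2 D D^{2} = 2 D \left(4 + D\right) D^{2} = 2 D^{3} \left(4 + D\right)$)
$0 \left(\left(-24 - 21\right) + V{\left(- \frac{1}{Q{\left(-3 \right)}} \right)}\right) = 0 \left(\left(-24 - 21\right) + 2 \left(- \frac{1}{-6}\right)^{3} \left(4 - \frac{1}{-6}\right)\right) = 0 \left(-45 + 2 \left(\left(-1\right) \left(- \frac{1}{6}\right)\right)^{3} \left(4 - - \frac{1}{6}\right)\right) = 0 \left(-45 + \frac{2 \left(4 + \frac{1}{6}\right)}{216}\right) = 0 \left(-45 + 2 \cdot \frac{1}{216} \cdot \frac{25}{6}\right) = 0 \left(-45 + \frac{25}{648}\right) = 0 \left(- \frac{29135}{648}\right) = 0$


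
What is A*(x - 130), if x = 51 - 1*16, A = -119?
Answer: 11305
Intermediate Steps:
x = 35 (x = 51 - 16 = 35)
A*(x - 130) = -119*(35 - 130) = -119*(-95) = 11305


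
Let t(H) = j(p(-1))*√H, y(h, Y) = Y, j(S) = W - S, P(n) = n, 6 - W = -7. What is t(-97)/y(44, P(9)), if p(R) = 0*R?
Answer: 13*I*√97/9 ≈ 14.226*I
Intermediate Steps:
W = 13 (W = 6 - 1*(-7) = 6 + 7 = 13)
p(R) = 0
j(S) = 13 - S
t(H) = 13*√H (t(H) = (13 - 1*0)*√H = (13 + 0)*√H = 13*√H)
t(-97)/y(44, P(9)) = (13*√(-97))/9 = (13*(I*√97))*(⅑) = (13*I*√97)*(⅑) = 13*I*√97/9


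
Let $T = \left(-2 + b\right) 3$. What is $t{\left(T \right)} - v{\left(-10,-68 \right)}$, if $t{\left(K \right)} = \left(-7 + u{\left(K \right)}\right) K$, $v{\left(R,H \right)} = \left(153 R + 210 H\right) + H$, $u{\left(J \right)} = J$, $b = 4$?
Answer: $15872$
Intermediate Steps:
$v{\left(R,H \right)} = 153 R + 211 H$
$T = 6$ ($T = \left(-2 + 4\right) 3 = 2 \cdot 3 = 6$)
$t{\left(K \right)} = K \left(-7 + K\right)$ ($t{\left(K \right)} = \left(-7 + K\right) K = K \left(-7 + K\right)$)
$t{\left(T \right)} - v{\left(-10,-68 \right)} = 6 \left(-7 + 6\right) - \left(153 \left(-10\right) + 211 \left(-68\right)\right) = 6 \left(-1\right) - \left(-1530 - 14348\right) = -6 - -15878 = -6 + 15878 = 15872$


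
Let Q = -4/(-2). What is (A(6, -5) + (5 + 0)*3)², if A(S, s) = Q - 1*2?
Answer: 225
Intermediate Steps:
Q = 2 (Q = -4*(-½) = 2)
A(S, s) = 0 (A(S, s) = 2 - 1*2 = 2 - 2 = 0)
(A(6, -5) + (5 + 0)*3)² = (0 + (5 + 0)*3)² = (0 + 5*3)² = (0 + 15)² = 15² = 225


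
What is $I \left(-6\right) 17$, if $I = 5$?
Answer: $-510$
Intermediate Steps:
$I \left(-6\right) 17 = 5 \left(-6\right) 17 = \left(-30\right) 17 = -510$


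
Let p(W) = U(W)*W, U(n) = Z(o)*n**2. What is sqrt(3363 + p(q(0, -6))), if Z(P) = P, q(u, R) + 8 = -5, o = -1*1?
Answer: 2*sqrt(1390) ≈ 74.565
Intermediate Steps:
o = -1
q(u, R) = -13 (q(u, R) = -8 - 5 = -13)
U(n) = -n**2
p(W) = -W**3 (p(W) = (-W**2)*W = -W**3)
sqrt(3363 + p(q(0, -6))) = sqrt(3363 - 1*(-13)**3) = sqrt(3363 - 1*(-2197)) = sqrt(3363 + 2197) = sqrt(5560) = 2*sqrt(1390)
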